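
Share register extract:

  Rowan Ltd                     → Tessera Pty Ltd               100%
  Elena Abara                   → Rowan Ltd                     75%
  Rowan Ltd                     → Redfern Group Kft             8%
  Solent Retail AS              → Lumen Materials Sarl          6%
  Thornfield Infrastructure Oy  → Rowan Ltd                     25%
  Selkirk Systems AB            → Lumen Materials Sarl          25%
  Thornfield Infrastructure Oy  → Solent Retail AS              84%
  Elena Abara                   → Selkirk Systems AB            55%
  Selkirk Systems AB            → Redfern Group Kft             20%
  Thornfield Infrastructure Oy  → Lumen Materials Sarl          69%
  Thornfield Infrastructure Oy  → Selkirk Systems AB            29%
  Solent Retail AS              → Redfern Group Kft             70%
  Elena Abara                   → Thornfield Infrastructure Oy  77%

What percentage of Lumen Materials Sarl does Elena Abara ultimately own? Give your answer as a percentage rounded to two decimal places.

76.34%

Elena reaches Lumen along 4 paths.
Via Thornfield → Solent: 77% × 84% × 6% = 3.8808%.
Via Thornfield → Selkirk: 77% × 29% × 25% = 5.5825%.
Via Selkirk: 55% × 25% = 13.75%.
Via Thornfield: 77% × 69% = 53.13%.
Total: 3.8808% + 5.5825% + 13.75% + 53.13% = 76.3433%.
Rounded: 76.34%.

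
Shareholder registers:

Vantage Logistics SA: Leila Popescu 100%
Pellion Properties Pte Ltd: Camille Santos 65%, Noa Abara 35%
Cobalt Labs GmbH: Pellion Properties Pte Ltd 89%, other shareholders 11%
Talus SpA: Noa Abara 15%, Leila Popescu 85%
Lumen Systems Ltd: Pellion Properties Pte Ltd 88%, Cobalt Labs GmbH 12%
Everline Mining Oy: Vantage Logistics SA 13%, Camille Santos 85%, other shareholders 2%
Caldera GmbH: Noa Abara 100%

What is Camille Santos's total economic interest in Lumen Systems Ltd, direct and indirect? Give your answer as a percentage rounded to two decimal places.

64.14%

Camille reaches Lumen along 2 paths.
Via Pellion: 65% × 88% = 57.2%.
Via Pellion → Cobalt: 65% × 89% × 12% = 6.942%.
Total: 57.2% + 6.942% = 64.142%.
Rounded: 64.14%.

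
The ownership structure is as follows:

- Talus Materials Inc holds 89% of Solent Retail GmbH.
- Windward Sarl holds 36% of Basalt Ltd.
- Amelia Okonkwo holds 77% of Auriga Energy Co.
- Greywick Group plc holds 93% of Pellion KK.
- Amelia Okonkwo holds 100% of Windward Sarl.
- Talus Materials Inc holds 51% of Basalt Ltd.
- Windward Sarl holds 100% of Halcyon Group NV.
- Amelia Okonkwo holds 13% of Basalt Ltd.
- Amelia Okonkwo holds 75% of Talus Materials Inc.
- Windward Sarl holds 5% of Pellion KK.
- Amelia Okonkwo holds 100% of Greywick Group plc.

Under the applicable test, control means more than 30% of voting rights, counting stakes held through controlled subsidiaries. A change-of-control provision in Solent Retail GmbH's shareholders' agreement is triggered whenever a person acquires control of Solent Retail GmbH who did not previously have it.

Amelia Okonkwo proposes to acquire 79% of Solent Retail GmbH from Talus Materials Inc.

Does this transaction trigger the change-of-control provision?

No

The purchase adds only to Amelia's holdings (Talus's stake shrinks), so Amelia is the only person who could newly come to control Solent.
Amelia holds 75% of Talus, so Amelia controls Talus.
Talus holds 89% of Solent, so Amelia controls Solent.
So Amelia already controls Solent before the transaction.
After the purchase, Amelia holds 79% of Solent directly, and Talus's stake falls to 10%.
Amelia controlled Solent already, so this is not a new person acquiring control; every other person's position is unchanged or reduced.
No new person acquires control, so the clause is not triggered.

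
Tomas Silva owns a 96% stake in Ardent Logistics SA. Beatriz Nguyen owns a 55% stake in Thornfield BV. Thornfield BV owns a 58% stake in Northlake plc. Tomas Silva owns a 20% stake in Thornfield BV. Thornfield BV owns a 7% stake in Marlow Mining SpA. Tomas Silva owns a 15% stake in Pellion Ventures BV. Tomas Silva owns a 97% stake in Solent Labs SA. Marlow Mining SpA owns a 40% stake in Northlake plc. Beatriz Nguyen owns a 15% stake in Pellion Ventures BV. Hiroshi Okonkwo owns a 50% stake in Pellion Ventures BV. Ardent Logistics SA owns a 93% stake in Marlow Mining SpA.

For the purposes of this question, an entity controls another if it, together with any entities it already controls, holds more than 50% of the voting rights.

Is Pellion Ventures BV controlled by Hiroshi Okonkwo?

Hiroshi's largest direct stake is 50% in Pellion, which does not meet the threshold, so Hiroshi controls no company.
In Pellion, Hiroshi's side holds only 50%, not > 50%.
So Hiroshi does not control Pellion.

No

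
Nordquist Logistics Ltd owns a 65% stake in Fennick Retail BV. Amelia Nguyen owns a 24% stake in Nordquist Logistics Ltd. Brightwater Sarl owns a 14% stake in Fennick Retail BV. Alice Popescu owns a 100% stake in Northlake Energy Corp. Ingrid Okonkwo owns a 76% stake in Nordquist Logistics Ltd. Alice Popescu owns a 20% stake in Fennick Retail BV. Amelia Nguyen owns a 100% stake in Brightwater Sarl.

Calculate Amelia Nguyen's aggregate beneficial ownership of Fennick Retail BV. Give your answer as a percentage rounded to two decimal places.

29.60%

Amelia reaches Fennick along 2 paths.
Via Brightwater: 100% × 14% = 14%.
Via Nordquist: 24% × 65% = 15.6%.
Total: 14% + 15.6% = 29.6%.
Rounded: 29.60%.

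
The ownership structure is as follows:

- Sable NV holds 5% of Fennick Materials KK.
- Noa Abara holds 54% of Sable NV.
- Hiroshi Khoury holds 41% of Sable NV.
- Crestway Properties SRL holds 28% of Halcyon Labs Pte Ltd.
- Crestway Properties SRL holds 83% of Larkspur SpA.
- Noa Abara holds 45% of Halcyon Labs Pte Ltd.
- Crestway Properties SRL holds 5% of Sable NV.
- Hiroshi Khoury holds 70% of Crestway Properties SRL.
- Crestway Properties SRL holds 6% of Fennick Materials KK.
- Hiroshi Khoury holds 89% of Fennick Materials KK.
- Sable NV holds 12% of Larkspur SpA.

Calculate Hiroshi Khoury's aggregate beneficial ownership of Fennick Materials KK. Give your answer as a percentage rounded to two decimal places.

95.43%

Hiroshi reaches Fennick along 4 paths.
Via Crestway: 70% × 6% = 4.2%.
Via Sable: 41% × 5% = 2.05%.
Via Crestway → Sable: 70% × 5% × 5% = 0.175%.
Direct stake: 89% = 89%.
Total: 4.2% + 2.05% + 0.175% + 89% = 95.425%.
Rounded: 95.43%.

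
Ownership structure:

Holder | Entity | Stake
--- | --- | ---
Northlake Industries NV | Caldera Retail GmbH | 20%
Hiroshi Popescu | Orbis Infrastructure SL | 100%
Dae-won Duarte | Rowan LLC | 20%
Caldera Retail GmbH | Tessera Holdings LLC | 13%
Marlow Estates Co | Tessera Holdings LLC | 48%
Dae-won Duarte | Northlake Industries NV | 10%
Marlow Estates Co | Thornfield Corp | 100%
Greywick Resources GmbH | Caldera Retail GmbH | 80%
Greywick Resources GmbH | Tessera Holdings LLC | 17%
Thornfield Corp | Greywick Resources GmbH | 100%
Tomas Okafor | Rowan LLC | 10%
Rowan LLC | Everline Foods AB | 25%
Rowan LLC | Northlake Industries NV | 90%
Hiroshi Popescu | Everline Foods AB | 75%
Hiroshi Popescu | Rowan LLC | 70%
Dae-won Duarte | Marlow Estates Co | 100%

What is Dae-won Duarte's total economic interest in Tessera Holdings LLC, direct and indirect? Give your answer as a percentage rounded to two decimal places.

Dae-won reaches Tessera along 5 paths.
Via Marlow: 100% × 48% = 48%.
Via Marlow → Thornfield → Greywick: 100% × 100% × 100% × 17% = 17%.
Via Marlow → Thornfield → Greywick → Caldera: 100% × 100% × 100% × 80% × 13% = 10.4%.
Via Rowan → Northlake → Caldera: 20% × 90% × 20% × 13% = 0.468%.
Via Northlake → Caldera: 10% × 20% × 13% = 0.26%.
Total: 48% + 17% + 10.4% + 0.468% + 0.26% = 76.128%.
Rounded: 76.13%.

76.13%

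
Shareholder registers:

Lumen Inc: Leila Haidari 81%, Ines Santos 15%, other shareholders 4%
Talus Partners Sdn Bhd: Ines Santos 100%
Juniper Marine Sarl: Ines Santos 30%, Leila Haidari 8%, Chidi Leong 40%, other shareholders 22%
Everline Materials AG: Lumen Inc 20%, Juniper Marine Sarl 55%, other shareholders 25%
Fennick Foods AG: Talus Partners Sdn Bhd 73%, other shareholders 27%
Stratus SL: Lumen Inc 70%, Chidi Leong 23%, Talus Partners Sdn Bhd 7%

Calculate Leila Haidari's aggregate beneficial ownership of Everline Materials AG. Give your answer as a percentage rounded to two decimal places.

20.60%

Leila reaches Everline along 2 paths.
Via Lumen: 81% × 20% = 16.2%.
Via Juniper: 8% × 55% = 4.4%.
Total: 16.2% + 4.4% = 20.6%.
Rounded: 20.60%.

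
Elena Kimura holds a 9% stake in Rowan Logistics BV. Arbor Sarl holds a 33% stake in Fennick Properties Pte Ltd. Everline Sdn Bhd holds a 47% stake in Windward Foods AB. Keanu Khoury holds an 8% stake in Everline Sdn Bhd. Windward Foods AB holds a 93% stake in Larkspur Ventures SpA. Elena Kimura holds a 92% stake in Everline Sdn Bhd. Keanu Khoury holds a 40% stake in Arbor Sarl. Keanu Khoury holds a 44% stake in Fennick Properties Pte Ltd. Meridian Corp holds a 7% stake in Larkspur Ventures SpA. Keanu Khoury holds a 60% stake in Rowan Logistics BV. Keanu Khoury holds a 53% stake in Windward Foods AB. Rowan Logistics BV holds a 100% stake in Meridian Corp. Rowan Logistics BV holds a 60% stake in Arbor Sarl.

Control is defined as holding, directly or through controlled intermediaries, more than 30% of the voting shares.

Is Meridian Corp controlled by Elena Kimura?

No

Elena holds 92% of Everline, so Elena controls Everline.
Everline holds 47% of Windward, so Elena controls Windward.
Windward holds 93% of Larkspur, so Elena controls Larkspur.
Neither Elena nor any entity Elena controls holds any voting interest in Meridian.
So Elena does not control Meridian.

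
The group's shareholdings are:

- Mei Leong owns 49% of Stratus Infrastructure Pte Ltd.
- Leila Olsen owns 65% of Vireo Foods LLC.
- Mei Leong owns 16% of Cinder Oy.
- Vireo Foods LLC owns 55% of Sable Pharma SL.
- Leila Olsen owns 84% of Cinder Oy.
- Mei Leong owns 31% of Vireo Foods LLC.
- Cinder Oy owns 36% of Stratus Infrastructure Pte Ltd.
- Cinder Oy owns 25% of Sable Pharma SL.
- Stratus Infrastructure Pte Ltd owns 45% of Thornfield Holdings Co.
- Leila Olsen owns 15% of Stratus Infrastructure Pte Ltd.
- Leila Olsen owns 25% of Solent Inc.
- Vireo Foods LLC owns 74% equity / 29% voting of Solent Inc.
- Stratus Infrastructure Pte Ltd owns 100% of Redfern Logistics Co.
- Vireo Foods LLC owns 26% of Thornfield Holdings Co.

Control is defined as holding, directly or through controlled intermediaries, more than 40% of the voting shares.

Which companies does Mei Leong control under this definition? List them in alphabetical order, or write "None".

Redfern Logistics Co, Stratus Infrastructure Pte Ltd, Thornfield Holdings Co

Mei holds 49% of Stratus, so Mei controls Stratus.
Stratus holds 100% of Redfern, so Mei controls Redfern.
Stratus holds 45% of Thornfield, so Mei controls Thornfield.
No other company's threshold is met.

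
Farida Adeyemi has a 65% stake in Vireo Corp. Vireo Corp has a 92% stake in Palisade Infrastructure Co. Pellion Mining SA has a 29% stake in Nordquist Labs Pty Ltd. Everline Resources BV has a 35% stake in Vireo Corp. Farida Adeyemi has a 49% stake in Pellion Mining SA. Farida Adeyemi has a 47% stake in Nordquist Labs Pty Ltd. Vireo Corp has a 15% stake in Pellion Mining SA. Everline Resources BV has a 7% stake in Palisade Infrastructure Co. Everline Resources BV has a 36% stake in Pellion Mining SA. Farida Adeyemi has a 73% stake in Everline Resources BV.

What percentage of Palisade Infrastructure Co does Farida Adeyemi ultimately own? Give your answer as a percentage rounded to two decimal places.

Farida reaches Palisade along 3 paths.
Via Everline → Vireo: 73% × 35% × 92% = 23.506%.
Via Vireo: 65% × 92% = 59.8%.
Via Everline: 73% × 7% = 5.11%.
Total: 23.506% + 59.8% + 5.11% = 88.416%.
Rounded: 88.42%.

88.42%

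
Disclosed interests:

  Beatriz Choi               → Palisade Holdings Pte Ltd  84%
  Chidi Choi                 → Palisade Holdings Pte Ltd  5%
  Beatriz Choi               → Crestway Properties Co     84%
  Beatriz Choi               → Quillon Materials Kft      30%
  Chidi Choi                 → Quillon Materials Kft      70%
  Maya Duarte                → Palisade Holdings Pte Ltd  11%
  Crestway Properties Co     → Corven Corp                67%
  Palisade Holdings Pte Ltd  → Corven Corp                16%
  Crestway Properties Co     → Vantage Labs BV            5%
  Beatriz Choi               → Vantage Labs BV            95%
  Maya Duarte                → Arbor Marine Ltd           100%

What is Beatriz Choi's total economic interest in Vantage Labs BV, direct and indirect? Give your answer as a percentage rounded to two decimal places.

99.20%

Beatriz reaches Vantage along 2 paths.
Via Crestway: 84% × 5% = 4.2%.
Direct stake: 95% = 95%.
Total: 4.2% + 95% = 99.2%.
Rounded: 99.20%.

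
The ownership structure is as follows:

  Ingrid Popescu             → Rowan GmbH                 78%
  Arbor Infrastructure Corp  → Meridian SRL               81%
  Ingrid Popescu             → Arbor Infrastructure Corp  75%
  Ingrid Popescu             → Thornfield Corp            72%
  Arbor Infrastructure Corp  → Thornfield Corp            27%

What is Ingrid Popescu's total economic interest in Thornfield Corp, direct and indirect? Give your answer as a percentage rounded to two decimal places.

Ingrid reaches Thornfield along 2 paths.
Direct stake: 72% = 72%.
Via Arbor: 75% × 27% = 20.25%.
Total: 72% + 20.25% = 92.25%.

92.25%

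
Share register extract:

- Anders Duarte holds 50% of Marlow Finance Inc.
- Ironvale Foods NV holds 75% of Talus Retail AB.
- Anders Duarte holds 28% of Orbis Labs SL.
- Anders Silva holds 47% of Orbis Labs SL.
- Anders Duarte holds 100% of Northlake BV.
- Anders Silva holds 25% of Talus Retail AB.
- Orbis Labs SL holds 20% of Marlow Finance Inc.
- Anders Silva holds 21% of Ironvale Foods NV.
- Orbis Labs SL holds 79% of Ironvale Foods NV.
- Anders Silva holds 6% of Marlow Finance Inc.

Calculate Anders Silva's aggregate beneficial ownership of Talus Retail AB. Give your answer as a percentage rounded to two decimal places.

68.60%

Anders Silva reaches Talus along 3 paths.
Via Orbis → Ironvale: 47% × 79% × 75% = 27.8475%.
Via Ironvale: 21% × 75% = 15.75%.
Direct stake: 25% = 25%.
Total: 27.8475% + 15.75% + 25% = 68.5975%.
Rounded: 68.60%.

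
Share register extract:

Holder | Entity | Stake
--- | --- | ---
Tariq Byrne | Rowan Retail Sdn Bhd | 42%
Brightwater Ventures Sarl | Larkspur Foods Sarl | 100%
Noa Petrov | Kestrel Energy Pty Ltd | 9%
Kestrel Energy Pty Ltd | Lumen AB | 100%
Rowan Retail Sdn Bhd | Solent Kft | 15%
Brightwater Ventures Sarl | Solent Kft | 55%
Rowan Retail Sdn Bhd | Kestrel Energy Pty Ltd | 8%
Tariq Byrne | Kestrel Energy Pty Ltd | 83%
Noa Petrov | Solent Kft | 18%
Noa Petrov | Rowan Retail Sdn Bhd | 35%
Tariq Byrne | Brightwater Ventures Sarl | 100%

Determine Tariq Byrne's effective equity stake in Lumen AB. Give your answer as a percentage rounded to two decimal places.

86.36%

Tariq reaches Lumen along 2 paths.
Via Rowan → Kestrel: 42% × 8% × 100% = 3.36%.
Via Kestrel: 83% × 100% = 83%.
Total: 3.36% + 83% = 86.36%.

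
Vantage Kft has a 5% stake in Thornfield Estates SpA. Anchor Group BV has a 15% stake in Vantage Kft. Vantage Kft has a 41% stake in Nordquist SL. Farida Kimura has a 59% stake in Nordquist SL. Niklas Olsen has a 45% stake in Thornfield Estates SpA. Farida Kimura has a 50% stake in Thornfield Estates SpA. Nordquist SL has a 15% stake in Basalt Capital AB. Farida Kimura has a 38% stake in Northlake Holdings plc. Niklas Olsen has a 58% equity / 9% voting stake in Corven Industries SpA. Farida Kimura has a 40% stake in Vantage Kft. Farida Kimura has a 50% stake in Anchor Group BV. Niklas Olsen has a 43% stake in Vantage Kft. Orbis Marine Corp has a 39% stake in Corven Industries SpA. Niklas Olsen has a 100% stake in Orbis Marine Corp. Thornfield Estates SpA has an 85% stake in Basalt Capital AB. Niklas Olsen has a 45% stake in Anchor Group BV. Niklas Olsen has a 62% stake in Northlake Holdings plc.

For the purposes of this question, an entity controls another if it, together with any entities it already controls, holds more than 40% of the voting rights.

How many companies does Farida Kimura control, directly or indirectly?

Farida holds 50% of Anchor, so Farida controls Anchor.
Farida and Anchor together hold 40% + 15% = 55% of Vantage, so Farida controls Vantage.
Vantage and Farida together hold 5% + 50% = 55% of Thornfield, so Farida controls Thornfield.
Farida and Vantage together hold 59% + 41% = 100% of Nordquist, so Farida controls Nordquist.
Nordquist and Thornfield together hold 15% + 85% = 100% of Basalt, so Farida controls Basalt.
No other company's threshold is met.
Farida controls 5 companies.

5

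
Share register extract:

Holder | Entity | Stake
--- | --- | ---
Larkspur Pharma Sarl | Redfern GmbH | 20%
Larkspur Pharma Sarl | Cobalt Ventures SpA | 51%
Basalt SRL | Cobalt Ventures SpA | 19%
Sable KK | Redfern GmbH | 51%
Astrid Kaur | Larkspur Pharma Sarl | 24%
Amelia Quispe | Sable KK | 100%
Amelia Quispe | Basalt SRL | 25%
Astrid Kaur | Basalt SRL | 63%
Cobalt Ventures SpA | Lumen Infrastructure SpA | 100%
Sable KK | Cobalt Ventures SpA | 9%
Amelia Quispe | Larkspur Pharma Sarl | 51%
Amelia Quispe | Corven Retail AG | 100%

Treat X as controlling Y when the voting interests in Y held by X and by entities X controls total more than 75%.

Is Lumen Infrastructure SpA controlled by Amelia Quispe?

No

Amelia holds 100% of Sable, so Amelia controls Sable.
Amelia holds 100% of Corven, so Amelia controls Corven.
Neither Amelia nor any entity Amelia controls holds any voting interest in Lumen.
So Amelia does not control Lumen.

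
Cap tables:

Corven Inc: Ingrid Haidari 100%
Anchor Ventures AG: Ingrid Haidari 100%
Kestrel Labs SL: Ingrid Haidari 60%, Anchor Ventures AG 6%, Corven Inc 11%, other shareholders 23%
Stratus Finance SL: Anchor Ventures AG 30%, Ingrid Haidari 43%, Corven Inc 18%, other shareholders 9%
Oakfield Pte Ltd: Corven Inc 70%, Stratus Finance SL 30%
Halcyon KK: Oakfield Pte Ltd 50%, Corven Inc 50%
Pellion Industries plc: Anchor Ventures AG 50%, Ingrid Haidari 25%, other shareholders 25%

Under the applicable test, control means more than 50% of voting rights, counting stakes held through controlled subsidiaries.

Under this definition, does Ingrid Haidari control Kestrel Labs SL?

Yes

Ingrid holds 100% of Anchor, so Ingrid controls Anchor.
Ingrid holds 100% of Corven, so Ingrid controls Corven.
Ingrid and Anchor and Corven together hold 60% + 6% + 11% = 77% of Kestrel, so Ingrid controls Kestrel.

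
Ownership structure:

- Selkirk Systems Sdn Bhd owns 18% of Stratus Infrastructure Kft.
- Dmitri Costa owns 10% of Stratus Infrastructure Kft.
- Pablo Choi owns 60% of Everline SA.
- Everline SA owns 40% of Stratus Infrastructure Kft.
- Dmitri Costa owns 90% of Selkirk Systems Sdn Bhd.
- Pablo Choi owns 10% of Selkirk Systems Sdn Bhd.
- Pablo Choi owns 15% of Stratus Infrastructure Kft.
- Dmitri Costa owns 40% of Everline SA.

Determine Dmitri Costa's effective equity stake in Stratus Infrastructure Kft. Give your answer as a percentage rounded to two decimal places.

42.20%

Dmitri reaches Stratus along 3 paths.
Via Everline: 40% × 40% = 16%.
Via Selkirk: 90% × 18% = 16.2%.
Direct stake: 10% = 10%.
Total: 16% + 16.2% + 10% = 42.2%.
Rounded: 42.20%.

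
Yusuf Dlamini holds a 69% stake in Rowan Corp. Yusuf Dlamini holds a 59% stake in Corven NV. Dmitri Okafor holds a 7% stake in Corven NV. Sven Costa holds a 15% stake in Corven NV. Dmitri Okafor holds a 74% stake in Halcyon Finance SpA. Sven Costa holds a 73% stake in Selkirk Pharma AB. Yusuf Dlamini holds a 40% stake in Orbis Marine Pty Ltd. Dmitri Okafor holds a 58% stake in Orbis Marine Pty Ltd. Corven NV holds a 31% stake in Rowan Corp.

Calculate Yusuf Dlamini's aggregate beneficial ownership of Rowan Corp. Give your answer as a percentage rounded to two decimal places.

Yusuf reaches Rowan along 2 paths.
Direct stake: 69% = 69%.
Via Corven: 59% × 31% = 18.29%.
Total: 69% + 18.29% = 87.29%.

87.29%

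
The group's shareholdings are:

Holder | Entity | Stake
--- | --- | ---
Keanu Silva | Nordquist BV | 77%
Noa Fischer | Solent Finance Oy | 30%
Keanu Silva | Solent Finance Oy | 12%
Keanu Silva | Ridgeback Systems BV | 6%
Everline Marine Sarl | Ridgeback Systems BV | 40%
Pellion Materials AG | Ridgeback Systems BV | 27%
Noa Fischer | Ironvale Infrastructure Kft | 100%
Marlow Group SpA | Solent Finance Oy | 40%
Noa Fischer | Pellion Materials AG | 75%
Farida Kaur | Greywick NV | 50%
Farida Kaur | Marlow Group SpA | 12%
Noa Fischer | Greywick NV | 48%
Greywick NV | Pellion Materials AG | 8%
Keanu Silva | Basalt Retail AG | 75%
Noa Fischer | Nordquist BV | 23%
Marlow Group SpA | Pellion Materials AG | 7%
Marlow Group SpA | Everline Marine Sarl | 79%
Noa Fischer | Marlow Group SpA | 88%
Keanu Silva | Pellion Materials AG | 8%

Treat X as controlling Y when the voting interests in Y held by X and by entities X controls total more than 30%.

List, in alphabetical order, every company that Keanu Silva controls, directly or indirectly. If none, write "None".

Basalt Retail AG, Nordquist BV

Keanu holds 77% of Nordquist, so Keanu controls Nordquist.
Keanu holds 75% of Basalt, so Keanu controls Basalt.
No other company's threshold is met.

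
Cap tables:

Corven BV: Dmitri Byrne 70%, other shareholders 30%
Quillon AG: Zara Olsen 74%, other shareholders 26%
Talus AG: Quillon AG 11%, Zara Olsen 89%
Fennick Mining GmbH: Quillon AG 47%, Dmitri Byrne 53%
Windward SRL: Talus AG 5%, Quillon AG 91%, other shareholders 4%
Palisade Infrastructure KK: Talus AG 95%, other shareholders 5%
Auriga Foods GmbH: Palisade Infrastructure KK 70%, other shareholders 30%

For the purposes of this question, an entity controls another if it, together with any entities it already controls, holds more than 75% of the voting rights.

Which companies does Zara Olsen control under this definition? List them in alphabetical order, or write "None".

Palisade Infrastructure KK, Talus AG

Zara holds 89% of Talus, so Zara controls Talus.
Talus holds 95% of Palisade, so Zara controls Palisade.
No other company's threshold is met.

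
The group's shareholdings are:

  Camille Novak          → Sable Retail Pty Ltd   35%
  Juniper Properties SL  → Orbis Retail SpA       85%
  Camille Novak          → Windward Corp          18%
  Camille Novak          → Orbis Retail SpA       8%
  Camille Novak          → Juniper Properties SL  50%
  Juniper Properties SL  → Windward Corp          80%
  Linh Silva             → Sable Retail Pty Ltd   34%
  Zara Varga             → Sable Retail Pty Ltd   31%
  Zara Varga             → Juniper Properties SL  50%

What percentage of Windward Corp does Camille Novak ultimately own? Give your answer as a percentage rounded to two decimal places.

58.00%

Camille reaches Windward along 2 paths.
Via Juniper: 50% × 80% = 40%.
Direct stake: 18% = 18%.
Total: 40% + 18% = 58%.
Rounded: 58.00%.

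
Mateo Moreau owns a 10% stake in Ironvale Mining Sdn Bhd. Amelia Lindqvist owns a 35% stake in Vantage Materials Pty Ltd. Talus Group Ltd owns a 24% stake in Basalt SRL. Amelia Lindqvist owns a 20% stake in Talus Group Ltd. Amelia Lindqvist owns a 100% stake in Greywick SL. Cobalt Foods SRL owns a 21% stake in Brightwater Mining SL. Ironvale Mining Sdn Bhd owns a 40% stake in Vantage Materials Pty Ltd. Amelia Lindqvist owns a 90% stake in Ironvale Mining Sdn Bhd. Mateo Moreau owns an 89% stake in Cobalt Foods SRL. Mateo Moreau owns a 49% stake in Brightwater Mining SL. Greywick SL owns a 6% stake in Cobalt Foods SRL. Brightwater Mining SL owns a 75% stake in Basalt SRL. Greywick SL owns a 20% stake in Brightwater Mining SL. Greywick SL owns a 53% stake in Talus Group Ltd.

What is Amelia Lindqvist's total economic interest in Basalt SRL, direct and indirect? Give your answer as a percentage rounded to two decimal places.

33.47%

Amelia reaches Basalt along 4 paths.
Via Greywick → Brightwater: 100% × 20% × 75% = 15%.
Via Greywick → Cobalt → Brightwater: 100% × 6% × 21% × 75% = 0.945%.
Via Talus: 20% × 24% = 4.8%.
Via Greywick → Talus: 100% × 53% × 24% = 12.72%.
Total: 15% + 0.945% + 4.8% + 12.72% = 33.465%.
Rounded: 33.47%.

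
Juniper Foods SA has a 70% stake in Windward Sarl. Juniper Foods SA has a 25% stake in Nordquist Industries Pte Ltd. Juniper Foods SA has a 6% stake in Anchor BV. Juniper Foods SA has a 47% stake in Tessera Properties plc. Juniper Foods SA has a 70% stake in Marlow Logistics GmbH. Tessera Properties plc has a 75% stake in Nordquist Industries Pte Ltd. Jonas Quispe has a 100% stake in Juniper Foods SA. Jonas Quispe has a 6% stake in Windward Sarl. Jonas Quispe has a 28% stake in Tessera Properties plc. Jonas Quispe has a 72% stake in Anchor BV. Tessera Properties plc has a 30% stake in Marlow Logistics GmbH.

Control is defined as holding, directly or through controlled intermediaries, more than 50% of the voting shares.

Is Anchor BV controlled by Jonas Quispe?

Yes

Jonas holds 100% of Juniper, so Jonas controls Juniper.
Jonas and Juniper together hold 72% + 6% = 78% of Anchor, so Jonas controls Anchor.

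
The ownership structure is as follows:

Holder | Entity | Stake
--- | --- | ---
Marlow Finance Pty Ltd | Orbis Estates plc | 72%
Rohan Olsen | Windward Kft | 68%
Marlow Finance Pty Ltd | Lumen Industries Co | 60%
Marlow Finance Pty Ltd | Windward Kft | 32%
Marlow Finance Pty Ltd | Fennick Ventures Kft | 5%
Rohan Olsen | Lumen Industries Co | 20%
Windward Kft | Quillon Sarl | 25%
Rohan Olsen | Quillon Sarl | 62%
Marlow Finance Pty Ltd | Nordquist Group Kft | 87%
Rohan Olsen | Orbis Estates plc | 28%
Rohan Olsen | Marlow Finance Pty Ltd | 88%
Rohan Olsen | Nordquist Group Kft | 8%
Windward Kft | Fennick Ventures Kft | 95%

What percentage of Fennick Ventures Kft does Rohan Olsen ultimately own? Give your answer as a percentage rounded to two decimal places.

95.75%

Rohan reaches Fennick along 3 paths.
Via Marlow: 88% × 5% = 4.4%.
Via Windward: 68% × 95% = 64.6%.
Via Marlow → Windward: 88% × 32% × 95% = 26.752%.
Total: 4.4% + 64.6% + 26.752% = 95.752%.
Rounded: 95.75%.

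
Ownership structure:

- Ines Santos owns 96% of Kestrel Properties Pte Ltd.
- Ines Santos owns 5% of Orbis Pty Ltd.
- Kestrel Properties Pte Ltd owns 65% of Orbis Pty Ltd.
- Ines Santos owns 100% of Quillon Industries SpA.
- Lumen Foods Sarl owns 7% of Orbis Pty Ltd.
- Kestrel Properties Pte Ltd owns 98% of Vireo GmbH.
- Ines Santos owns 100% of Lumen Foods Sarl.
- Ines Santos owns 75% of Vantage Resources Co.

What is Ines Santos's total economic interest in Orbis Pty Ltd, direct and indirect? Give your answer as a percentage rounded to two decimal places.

Ines reaches Orbis along 3 paths.
Via Lumen: 100% × 7% = 7%.
Via Kestrel: 96% × 65% = 62.4%.
Direct stake: 5% = 5%.
Total: 7% + 62.4% + 5% = 74.4%.
Rounded: 74.40%.

74.40%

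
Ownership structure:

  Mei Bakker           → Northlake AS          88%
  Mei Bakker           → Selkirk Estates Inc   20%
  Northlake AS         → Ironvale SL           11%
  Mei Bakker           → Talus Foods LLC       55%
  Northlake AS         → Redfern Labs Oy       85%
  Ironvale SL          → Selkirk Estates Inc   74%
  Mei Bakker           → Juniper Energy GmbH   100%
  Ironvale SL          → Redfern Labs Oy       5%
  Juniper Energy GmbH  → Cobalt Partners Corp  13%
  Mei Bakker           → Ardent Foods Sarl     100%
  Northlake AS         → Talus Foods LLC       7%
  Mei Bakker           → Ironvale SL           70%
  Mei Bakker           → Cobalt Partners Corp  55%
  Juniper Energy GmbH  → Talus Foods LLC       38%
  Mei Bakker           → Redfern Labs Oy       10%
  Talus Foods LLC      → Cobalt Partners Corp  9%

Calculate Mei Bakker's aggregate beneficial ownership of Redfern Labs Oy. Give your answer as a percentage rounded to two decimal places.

88.78%

Mei reaches Redfern along 4 paths.
Direct stake: 10% = 10%.
Via Ironvale: 70% × 5% = 3.5%.
Via Northlake → Ironvale: 88% × 11% × 5% = 0.484%.
Via Northlake: 88% × 85% = 74.8%.
Total: 10% + 3.5% + 0.484% + 74.8% = 88.784%.
Rounded: 88.78%.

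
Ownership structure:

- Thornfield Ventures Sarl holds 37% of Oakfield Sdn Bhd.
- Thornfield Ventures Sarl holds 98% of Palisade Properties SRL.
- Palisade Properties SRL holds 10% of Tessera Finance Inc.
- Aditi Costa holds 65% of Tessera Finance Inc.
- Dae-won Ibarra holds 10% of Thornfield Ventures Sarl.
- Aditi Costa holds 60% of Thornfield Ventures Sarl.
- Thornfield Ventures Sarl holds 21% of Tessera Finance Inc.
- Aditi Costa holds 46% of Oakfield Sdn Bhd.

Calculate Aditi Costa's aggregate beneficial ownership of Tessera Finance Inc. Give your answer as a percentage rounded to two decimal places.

83.48%

Aditi reaches Tessera along 3 paths.
Via Thornfield → Palisade: 60% × 98% × 10% = 5.88%.
Direct stake: 65% = 65%.
Via Thornfield: 60% × 21% = 12.6%.
Total: 5.88% + 65% + 12.6% = 83.48%.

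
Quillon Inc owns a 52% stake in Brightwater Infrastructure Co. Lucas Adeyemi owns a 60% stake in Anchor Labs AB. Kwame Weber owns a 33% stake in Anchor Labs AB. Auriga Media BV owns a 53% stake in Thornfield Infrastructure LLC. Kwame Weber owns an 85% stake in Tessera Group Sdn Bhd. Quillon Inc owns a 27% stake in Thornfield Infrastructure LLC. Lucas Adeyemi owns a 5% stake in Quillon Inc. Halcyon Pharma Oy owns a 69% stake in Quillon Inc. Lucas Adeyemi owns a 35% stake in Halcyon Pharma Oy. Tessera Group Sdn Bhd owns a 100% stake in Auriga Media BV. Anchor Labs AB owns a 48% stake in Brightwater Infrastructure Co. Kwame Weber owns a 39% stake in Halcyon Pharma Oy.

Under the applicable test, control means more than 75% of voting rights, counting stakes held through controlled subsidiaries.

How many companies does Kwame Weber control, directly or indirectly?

2

Kwame holds 85% of Tessera, so Kwame controls Tessera.
Tessera holds 100% of Auriga, so Kwame controls Auriga.
No other company's threshold is met.
Kwame controls 2 companies.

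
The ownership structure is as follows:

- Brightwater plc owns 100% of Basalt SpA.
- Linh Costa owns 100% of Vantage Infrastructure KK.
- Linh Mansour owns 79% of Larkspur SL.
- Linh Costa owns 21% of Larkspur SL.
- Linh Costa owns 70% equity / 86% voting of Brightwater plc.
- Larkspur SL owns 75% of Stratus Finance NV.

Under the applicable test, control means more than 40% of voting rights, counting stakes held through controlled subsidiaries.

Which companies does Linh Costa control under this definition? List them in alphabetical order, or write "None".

Linh Costa holds 86% of Brightwater, so Linh Costa controls Brightwater.
Brightwater holds 100% of Basalt, so Linh Costa controls Basalt.
Linh Costa holds 100% of Vantage, so Linh Costa controls Vantage.
No other company's threshold is met.

Basalt SpA, Brightwater plc, Vantage Infrastructure KK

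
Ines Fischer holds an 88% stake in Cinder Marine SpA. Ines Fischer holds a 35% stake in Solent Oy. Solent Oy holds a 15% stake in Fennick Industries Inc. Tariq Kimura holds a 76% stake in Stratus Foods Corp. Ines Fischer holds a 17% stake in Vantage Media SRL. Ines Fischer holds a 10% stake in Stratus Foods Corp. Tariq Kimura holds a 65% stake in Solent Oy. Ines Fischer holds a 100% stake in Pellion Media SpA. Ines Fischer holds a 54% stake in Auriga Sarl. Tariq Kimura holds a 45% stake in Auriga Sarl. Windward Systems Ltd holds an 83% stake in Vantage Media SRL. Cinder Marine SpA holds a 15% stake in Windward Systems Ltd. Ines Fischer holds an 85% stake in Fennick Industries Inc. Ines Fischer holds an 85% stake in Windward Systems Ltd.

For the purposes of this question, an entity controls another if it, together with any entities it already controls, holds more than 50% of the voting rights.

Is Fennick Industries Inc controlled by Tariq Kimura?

Tariq holds 76% of Stratus, so Tariq controls Stratus.
Tariq holds 65% of Solent, so Tariq controls Solent.
In Fennick, Tariq's side holds only 15%, not > 50%.
So Tariq does not control Fennick.

No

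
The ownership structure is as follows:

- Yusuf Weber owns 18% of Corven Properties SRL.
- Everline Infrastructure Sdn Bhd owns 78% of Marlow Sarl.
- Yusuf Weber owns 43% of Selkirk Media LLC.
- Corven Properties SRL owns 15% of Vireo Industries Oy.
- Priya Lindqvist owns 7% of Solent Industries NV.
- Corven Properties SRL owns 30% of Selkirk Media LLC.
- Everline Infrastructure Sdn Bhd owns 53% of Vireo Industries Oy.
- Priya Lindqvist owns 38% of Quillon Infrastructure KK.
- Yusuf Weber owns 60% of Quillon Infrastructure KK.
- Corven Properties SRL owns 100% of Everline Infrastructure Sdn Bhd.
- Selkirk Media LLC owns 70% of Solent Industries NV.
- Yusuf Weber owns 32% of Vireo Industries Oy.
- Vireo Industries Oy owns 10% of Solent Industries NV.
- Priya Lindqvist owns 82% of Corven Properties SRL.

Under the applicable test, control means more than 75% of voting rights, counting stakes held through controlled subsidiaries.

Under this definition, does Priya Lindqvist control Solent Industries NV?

Priya holds 82% of Corven, so Priya controls Corven.
Corven holds 100% of Everline, so Priya controls Everline.
Everline holds 78% of Marlow, so Priya controls Marlow.
In Solent, Priya's side holds only 7%, not > 75%.
So Priya does not control Solent.

No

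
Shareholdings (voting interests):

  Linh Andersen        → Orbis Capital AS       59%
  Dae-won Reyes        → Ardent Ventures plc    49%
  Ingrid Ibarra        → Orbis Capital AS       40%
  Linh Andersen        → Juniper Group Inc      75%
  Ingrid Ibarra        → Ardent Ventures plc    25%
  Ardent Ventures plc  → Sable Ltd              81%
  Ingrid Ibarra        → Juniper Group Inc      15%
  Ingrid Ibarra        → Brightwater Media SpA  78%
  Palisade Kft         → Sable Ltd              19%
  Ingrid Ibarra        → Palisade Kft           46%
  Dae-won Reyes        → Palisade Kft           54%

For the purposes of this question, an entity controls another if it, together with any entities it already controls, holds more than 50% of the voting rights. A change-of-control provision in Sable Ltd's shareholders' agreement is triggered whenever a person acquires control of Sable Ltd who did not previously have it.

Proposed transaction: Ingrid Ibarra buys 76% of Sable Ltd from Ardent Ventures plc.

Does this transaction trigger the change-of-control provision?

The purchase adds only to Ingrid's holdings (Ardent's stake shrinks), so Ingrid is the only person who could newly come to control Sable.
Ingrid holds 78% of Brightwater, so Ingrid controls Brightwater.
Neither Ingrid nor any entity Ingrid controls holds any voting interest in Sable.
So before the transaction, Ingrid does not control Sable.
After the purchase, Ingrid holds 76% of Sable directly, and Ardent's stake falls to 5%.
Ingrid holds 76% of Sable, so Ingrid controls Sable.
Ingrid did not control Sable before and does after, so the clause is triggered.

Yes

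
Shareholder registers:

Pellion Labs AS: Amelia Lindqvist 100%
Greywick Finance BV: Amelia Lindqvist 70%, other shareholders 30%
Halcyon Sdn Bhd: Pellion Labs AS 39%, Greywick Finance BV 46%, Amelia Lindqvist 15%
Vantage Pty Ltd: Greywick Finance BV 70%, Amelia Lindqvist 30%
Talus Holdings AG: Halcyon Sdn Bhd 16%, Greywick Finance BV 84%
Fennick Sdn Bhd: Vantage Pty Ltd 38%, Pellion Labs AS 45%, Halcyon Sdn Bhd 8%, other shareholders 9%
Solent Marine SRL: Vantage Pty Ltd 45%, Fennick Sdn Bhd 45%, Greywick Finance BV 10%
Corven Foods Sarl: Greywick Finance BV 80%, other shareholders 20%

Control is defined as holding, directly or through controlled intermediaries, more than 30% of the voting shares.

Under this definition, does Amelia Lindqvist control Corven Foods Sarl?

Amelia holds 70% of Greywick, so Amelia controls Greywick.
Greywick holds 80% of Corven, so Amelia controls Corven.

Yes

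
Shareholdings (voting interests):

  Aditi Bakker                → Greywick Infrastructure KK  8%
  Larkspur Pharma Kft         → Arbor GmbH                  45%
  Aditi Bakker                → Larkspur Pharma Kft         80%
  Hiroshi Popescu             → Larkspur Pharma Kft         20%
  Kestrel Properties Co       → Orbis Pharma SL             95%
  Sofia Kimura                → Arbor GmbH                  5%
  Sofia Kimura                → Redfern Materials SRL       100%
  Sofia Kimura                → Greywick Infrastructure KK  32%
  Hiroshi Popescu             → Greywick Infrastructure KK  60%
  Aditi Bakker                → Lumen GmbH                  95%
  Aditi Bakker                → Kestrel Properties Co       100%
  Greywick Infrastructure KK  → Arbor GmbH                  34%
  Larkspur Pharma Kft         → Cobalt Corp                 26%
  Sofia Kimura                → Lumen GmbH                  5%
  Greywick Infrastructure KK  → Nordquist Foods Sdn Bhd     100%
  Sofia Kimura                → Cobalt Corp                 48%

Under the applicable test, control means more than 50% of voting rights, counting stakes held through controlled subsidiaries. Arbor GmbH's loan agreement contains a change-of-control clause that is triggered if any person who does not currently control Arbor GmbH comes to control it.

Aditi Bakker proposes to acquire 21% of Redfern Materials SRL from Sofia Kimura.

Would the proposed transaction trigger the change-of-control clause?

The purchase adds only to Aditi's holdings (Sofia's stake shrinks), so Aditi is the only person who could newly come to control Arbor.
Aditi holds 80% of Larkspur, so Aditi controls Larkspur.
Aditi holds 100% of Kestrel, so Aditi controls Kestrel.
Kestrel holds 95% of Orbis, so Aditi controls Orbis.
Aditi holds 95% of Lumen, so Aditi controls Lumen.
In Arbor, Aditi's side holds only 45%, not > 50%.
So before the transaction, Aditi does not control Arbor.
After the purchase, Aditi holds 21% of Redfern directly, and Sofia's stake falls to 79%.
Aditi's side now holds 21% of Redfern, not > 50%, so Aditi still does not control Redfern.
After the transaction, Aditi's side holds 45% of Arbor, not > 50%, so Aditi still does not control Arbor.
No new person acquires control, so the clause is not triggered.

No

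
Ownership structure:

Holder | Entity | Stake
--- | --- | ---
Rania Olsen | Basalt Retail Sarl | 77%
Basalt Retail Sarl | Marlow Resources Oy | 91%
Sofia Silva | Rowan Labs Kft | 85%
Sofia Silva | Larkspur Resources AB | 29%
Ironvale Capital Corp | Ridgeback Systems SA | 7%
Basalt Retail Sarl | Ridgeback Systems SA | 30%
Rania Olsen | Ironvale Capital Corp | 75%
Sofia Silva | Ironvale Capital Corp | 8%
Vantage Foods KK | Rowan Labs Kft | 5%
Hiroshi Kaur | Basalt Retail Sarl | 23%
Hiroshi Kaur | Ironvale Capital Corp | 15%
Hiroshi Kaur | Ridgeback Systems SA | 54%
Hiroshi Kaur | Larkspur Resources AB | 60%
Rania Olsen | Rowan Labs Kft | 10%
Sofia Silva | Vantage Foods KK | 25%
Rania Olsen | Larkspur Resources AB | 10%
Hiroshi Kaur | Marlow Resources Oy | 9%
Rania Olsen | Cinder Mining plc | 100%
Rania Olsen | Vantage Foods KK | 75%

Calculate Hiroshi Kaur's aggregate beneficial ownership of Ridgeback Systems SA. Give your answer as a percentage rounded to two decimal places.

61.95%

Hiroshi reaches Ridgeback along 3 paths.
Via Ironvale: 15% × 7% = 1.05%.
Direct stake: 54% = 54%.
Via Basalt: 23% × 30% = 6.9%.
Total: 1.05% + 54% + 6.9% = 61.95%.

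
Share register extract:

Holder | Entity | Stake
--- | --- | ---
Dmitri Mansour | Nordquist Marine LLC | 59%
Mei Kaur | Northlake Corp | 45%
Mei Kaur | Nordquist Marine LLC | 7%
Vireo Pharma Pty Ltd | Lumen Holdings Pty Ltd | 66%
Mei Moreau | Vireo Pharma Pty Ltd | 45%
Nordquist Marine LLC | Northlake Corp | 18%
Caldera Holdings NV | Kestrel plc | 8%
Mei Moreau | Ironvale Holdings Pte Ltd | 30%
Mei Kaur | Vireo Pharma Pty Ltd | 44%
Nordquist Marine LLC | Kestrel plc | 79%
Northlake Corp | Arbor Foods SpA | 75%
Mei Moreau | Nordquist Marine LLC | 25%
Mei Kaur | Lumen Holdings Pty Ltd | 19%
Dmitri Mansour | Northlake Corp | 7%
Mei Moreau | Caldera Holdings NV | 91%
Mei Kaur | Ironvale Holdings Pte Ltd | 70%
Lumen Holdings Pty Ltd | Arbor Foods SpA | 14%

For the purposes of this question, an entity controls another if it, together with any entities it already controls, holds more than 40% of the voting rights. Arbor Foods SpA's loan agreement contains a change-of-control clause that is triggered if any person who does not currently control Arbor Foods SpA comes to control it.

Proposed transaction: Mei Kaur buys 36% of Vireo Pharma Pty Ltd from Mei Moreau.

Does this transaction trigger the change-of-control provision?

The purchase adds only to Mei Kaur's holdings (Mei Moreau's stake shrinks), so Mei Kaur is the only person who could newly come to control Arbor.
Mei Kaur holds 45% of Northlake, so Mei Kaur controls Northlake.
Mei Kaur holds 44% of Vireo, so Mei Kaur controls Vireo.
Vireo and Mei Kaur together hold 66% + 19% = 85% of Lumen, so Mei Kaur controls Lumen.
Northlake and Lumen together hold 75% + 14% = 89% of Arbor, so Mei Kaur controls Arbor.
So Mei Kaur already controls Arbor before the transaction.
After the purchase, Mei Kaur's direct stake in Vireo rises to 44% + 36% = 80%, and Mei Moreau's stake falls to 9%.
Mei Kaur controlled Arbor already, so this is not a new person acquiring control; every other person's position is unchanged or reduced.
No new person acquires control, so the clause is not triggered.

No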